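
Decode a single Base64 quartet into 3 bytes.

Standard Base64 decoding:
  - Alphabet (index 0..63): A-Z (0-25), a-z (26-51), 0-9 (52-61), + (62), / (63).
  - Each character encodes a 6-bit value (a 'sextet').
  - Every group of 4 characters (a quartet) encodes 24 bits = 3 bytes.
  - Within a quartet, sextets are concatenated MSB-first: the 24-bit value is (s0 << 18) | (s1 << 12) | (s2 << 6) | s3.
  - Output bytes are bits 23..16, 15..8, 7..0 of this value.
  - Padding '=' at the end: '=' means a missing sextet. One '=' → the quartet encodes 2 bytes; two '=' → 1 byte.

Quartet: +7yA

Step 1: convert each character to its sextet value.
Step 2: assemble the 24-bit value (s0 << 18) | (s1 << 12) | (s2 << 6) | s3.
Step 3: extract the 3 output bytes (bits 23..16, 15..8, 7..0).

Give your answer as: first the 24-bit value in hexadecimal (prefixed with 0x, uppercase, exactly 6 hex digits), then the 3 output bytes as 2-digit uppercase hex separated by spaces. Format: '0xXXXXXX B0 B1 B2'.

Answer: 0xFBBC80 FB BC 80

Derivation:
Sextets: +=62, 7=59, y=50, A=0
24-bit: (62<<18) | (59<<12) | (50<<6) | 0
      = 0xF80000 | 0x03B000 | 0x000C80 | 0x000000
      = 0xFBBC80
Bytes: (v>>16)&0xFF=FB, (v>>8)&0xFF=BC, v&0xFF=80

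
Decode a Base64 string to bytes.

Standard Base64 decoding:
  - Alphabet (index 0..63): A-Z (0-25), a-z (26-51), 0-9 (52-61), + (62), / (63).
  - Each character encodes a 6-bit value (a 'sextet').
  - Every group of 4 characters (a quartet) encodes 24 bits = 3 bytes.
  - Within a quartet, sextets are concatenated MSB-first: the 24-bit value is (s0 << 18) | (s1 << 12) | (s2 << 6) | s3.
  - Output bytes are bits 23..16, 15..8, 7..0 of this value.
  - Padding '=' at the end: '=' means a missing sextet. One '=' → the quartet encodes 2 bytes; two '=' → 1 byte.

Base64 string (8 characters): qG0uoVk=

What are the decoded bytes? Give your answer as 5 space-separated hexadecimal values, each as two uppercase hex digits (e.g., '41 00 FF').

Answer: A8 6D 2E A1 59

Derivation:
After char 0 ('q'=42): chars_in_quartet=1 acc=0x2A bytes_emitted=0
After char 1 ('G'=6): chars_in_quartet=2 acc=0xA86 bytes_emitted=0
After char 2 ('0'=52): chars_in_quartet=3 acc=0x2A1B4 bytes_emitted=0
After char 3 ('u'=46): chars_in_quartet=4 acc=0xA86D2E -> emit A8 6D 2E, reset; bytes_emitted=3
After char 4 ('o'=40): chars_in_quartet=1 acc=0x28 bytes_emitted=3
After char 5 ('V'=21): chars_in_quartet=2 acc=0xA15 bytes_emitted=3
After char 6 ('k'=36): chars_in_quartet=3 acc=0x28564 bytes_emitted=3
Padding '=': partial quartet acc=0x28564 -> emit A1 59; bytes_emitted=5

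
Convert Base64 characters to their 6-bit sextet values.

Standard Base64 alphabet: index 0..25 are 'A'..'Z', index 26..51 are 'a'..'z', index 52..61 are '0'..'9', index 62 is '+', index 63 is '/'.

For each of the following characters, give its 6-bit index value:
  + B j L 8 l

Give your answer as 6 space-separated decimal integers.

'+': index 62
'B': A..Z range, ord('B') − ord('A') = 1
'j': a..z range, 26 + ord('j') − ord('a') = 35
'L': A..Z range, ord('L') − ord('A') = 11
'8': 0..9 range, 52 + ord('8') − ord('0') = 60
'l': a..z range, 26 + ord('l') − ord('a') = 37

Answer: 62 1 35 11 60 37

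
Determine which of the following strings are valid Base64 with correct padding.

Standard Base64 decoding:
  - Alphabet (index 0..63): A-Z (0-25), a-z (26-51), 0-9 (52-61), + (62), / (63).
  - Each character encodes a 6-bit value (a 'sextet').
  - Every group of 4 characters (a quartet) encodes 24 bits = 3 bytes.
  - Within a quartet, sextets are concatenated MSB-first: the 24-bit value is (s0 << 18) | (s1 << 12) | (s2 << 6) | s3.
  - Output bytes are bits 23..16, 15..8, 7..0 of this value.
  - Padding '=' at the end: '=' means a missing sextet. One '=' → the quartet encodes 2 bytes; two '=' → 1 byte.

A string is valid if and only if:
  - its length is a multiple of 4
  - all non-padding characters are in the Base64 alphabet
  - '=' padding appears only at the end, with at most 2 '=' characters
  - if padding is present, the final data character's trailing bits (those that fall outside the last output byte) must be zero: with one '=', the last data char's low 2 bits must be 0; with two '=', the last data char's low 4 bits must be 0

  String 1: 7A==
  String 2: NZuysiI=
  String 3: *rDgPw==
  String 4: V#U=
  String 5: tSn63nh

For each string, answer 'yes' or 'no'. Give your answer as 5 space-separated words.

String 1: '7A==' → valid
String 2: 'NZuysiI=' → valid
String 3: '*rDgPw==' → invalid (bad char(s): ['*'])
String 4: 'V#U=' → invalid (bad char(s): ['#'])
String 5: 'tSn63nh' → invalid (len=7 not mult of 4)

Answer: yes yes no no no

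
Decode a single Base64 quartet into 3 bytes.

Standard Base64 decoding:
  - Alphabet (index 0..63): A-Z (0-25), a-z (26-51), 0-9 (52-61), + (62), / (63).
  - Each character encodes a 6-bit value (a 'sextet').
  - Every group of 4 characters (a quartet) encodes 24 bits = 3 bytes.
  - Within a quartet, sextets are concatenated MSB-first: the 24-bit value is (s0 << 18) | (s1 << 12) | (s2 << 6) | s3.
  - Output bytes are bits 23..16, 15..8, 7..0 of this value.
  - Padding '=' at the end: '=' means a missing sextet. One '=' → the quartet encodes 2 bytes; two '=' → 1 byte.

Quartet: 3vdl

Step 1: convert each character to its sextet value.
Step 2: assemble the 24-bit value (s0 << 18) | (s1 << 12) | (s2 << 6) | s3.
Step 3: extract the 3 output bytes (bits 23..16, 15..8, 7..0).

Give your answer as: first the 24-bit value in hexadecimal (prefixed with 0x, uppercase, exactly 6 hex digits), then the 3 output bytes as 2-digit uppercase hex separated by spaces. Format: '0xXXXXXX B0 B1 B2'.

Sextets: 3=55, v=47, d=29, l=37
24-bit: (55<<18) | (47<<12) | (29<<6) | 37
      = 0xDC0000 | 0x02F000 | 0x000740 | 0x000025
      = 0xDEF765
Bytes: (v>>16)&0xFF=DE, (v>>8)&0xFF=F7, v&0xFF=65

Answer: 0xDEF765 DE F7 65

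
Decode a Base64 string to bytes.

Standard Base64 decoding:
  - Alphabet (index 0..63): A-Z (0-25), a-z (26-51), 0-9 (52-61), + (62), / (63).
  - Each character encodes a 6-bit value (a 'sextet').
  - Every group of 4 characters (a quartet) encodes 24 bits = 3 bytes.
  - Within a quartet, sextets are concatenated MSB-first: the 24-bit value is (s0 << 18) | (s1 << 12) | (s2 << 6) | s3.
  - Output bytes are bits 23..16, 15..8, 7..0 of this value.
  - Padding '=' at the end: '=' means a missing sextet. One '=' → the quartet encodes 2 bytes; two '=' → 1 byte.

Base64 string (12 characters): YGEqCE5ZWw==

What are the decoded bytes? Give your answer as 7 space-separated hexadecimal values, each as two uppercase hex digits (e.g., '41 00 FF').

After char 0 ('Y'=24): chars_in_quartet=1 acc=0x18 bytes_emitted=0
After char 1 ('G'=6): chars_in_quartet=2 acc=0x606 bytes_emitted=0
After char 2 ('E'=4): chars_in_quartet=3 acc=0x18184 bytes_emitted=0
After char 3 ('q'=42): chars_in_quartet=4 acc=0x60612A -> emit 60 61 2A, reset; bytes_emitted=3
After char 4 ('C'=2): chars_in_quartet=1 acc=0x2 bytes_emitted=3
After char 5 ('E'=4): chars_in_quartet=2 acc=0x84 bytes_emitted=3
After char 6 ('5'=57): chars_in_quartet=3 acc=0x2139 bytes_emitted=3
After char 7 ('Z'=25): chars_in_quartet=4 acc=0x84E59 -> emit 08 4E 59, reset; bytes_emitted=6
After char 8 ('W'=22): chars_in_quartet=1 acc=0x16 bytes_emitted=6
After char 9 ('w'=48): chars_in_quartet=2 acc=0x5B0 bytes_emitted=6
Padding '==': partial quartet acc=0x5B0 -> emit 5B; bytes_emitted=7

Answer: 60 61 2A 08 4E 59 5B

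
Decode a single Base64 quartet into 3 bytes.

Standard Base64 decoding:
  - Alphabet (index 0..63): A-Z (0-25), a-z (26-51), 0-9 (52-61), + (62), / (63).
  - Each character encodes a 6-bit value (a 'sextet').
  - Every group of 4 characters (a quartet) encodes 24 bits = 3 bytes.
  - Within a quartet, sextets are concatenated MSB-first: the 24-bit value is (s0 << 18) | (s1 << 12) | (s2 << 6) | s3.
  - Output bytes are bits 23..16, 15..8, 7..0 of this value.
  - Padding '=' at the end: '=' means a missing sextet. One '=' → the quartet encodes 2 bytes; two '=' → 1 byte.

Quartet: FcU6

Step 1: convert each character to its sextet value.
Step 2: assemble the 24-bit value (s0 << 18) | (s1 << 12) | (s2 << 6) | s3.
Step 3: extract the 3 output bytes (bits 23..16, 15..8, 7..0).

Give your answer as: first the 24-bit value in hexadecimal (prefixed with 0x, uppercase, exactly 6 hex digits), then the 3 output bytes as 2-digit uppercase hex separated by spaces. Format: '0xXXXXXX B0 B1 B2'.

Answer: 0x15C53A 15 C5 3A

Derivation:
Sextets: F=5, c=28, U=20, 6=58
24-bit: (5<<18) | (28<<12) | (20<<6) | 58
      = 0x140000 | 0x01C000 | 0x000500 | 0x00003A
      = 0x15C53A
Bytes: (v>>16)&0xFF=15, (v>>8)&0xFF=C5, v&0xFF=3A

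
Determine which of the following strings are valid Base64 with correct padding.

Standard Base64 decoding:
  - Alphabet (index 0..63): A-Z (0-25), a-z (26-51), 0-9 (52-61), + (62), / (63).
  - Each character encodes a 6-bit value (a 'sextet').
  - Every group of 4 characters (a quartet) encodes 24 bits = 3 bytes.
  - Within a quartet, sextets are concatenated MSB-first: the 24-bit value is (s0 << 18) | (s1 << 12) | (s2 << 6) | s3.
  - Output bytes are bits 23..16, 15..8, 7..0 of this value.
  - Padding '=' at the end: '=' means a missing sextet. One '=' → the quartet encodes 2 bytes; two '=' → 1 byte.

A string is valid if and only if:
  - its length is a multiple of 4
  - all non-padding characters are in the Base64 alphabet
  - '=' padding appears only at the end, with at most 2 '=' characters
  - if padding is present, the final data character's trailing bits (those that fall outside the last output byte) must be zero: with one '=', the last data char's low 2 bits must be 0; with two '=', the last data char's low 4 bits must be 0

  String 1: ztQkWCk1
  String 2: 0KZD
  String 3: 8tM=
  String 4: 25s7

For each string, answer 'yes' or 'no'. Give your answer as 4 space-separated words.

String 1: 'ztQkWCk1' → valid
String 2: '0KZD' → valid
String 3: '8tM=' → valid
String 4: '25s7' → valid

Answer: yes yes yes yes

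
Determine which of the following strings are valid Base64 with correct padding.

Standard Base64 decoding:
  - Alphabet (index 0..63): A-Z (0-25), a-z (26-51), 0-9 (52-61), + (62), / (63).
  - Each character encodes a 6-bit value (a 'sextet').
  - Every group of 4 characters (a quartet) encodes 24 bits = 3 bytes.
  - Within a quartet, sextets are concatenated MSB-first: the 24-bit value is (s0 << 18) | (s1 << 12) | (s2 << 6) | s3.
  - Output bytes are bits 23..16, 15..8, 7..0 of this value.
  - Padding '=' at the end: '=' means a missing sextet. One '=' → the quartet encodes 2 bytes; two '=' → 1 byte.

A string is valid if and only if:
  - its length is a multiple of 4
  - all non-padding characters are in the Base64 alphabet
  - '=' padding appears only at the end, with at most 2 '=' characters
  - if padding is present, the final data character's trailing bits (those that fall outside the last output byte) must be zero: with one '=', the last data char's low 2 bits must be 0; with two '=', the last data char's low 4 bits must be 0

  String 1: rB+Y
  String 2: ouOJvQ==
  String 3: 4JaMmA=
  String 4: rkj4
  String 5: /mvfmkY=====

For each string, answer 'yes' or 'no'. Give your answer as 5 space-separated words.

String 1: 'rB+Y' → valid
String 2: 'ouOJvQ==' → valid
String 3: '4JaMmA=' → invalid (len=7 not mult of 4)
String 4: 'rkj4' → valid
String 5: '/mvfmkY=====' → invalid (5 pad chars (max 2))

Answer: yes yes no yes no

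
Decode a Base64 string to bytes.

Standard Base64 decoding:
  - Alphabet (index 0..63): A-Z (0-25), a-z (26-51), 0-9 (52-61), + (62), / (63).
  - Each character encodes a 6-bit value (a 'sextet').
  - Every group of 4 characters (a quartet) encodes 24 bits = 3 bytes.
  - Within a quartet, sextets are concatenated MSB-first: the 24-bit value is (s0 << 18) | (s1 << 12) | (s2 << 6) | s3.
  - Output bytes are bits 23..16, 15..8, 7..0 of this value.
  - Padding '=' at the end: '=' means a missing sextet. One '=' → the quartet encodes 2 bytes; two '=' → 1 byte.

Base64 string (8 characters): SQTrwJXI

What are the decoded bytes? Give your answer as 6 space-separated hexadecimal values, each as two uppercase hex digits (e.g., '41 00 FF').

Answer: 49 04 EB C0 95 C8

Derivation:
After char 0 ('S'=18): chars_in_quartet=1 acc=0x12 bytes_emitted=0
After char 1 ('Q'=16): chars_in_quartet=2 acc=0x490 bytes_emitted=0
After char 2 ('T'=19): chars_in_quartet=3 acc=0x12413 bytes_emitted=0
After char 3 ('r'=43): chars_in_quartet=4 acc=0x4904EB -> emit 49 04 EB, reset; bytes_emitted=3
After char 4 ('w'=48): chars_in_quartet=1 acc=0x30 bytes_emitted=3
After char 5 ('J'=9): chars_in_quartet=2 acc=0xC09 bytes_emitted=3
After char 6 ('X'=23): chars_in_quartet=3 acc=0x30257 bytes_emitted=3
After char 7 ('I'=8): chars_in_quartet=4 acc=0xC095C8 -> emit C0 95 C8, reset; bytes_emitted=6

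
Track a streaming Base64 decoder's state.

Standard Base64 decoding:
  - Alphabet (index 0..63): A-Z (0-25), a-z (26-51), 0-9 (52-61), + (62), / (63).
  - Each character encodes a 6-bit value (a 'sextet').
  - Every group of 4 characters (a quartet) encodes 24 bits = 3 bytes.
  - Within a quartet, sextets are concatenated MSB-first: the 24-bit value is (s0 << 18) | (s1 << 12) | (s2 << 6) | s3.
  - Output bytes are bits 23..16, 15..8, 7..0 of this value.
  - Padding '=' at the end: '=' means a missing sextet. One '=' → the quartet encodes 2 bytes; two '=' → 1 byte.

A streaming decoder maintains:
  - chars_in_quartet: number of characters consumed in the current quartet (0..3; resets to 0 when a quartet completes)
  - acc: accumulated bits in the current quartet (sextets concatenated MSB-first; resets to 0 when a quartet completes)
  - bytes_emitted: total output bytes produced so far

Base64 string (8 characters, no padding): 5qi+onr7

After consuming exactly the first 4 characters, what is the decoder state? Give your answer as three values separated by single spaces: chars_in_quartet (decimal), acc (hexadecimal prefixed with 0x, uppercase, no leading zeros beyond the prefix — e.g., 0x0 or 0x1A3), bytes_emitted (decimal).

Answer: 0 0x0 3

Derivation:
After char 0 ('5'=57): chars_in_quartet=1 acc=0x39 bytes_emitted=0
After char 1 ('q'=42): chars_in_quartet=2 acc=0xE6A bytes_emitted=0
After char 2 ('i'=34): chars_in_quartet=3 acc=0x39AA2 bytes_emitted=0
After char 3 ('+'=62): chars_in_quartet=4 acc=0xE6A8BE -> emit E6 A8 BE, reset; bytes_emitted=3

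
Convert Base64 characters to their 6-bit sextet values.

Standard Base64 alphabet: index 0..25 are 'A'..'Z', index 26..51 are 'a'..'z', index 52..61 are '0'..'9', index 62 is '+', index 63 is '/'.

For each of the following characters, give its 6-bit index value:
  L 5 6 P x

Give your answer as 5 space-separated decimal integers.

Answer: 11 57 58 15 49

Derivation:
'L': A..Z range, ord('L') − ord('A') = 11
'5': 0..9 range, 52 + ord('5') − ord('0') = 57
'6': 0..9 range, 52 + ord('6') − ord('0') = 58
'P': A..Z range, ord('P') − ord('A') = 15
'x': a..z range, 26 + ord('x') − ord('a') = 49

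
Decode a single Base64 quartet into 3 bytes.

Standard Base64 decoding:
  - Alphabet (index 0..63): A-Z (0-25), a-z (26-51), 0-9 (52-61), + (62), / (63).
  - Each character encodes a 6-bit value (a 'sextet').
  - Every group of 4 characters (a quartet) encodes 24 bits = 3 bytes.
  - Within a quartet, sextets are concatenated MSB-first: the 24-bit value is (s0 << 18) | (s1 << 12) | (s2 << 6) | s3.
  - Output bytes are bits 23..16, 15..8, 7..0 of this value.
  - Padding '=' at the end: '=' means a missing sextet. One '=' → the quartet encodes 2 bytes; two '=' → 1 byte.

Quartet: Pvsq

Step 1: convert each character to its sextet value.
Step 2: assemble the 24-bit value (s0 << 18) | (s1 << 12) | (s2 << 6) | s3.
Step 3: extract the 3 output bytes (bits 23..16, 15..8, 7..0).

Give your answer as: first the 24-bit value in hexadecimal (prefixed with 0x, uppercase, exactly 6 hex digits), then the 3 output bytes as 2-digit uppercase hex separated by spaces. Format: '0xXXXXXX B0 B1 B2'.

Sextets: P=15, v=47, s=44, q=42
24-bit: (15<<18) | (47<<12) | (44<<6) | 42
      = 0x3C0000 | 0x02F000 | 0x000B00 | 0x00002A
      = 0x3EFB2A
Bytes: (v>>16)&0xFF=3E, (v>>8)&0xFF=FB, v&0xFF=2A

Answer: 0x3EFB2A 3E FB 2A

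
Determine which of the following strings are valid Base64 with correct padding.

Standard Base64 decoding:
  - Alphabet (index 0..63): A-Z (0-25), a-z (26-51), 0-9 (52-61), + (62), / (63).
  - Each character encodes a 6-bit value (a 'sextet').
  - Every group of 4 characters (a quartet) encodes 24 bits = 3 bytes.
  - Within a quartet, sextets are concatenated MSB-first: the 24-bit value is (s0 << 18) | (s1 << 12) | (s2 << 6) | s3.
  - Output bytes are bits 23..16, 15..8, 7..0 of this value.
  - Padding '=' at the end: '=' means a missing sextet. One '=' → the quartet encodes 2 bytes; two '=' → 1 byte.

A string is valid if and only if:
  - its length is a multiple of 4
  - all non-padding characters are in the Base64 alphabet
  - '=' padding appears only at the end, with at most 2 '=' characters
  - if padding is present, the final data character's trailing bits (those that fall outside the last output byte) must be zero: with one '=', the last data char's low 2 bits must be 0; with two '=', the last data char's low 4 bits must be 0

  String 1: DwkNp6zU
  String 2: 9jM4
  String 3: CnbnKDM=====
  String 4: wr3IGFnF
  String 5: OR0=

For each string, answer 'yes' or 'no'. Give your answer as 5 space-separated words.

String 1: 'DwkNp6zU' → valid
String 2: '9jM4' → valid
String 3: 'CnbnKDM=====' → invalid (5 pad chars (max 2))
String 4: 'wr3IGFnF' → valid
String 5: 'OR0=' → valid

Answer: yes yes no yes yes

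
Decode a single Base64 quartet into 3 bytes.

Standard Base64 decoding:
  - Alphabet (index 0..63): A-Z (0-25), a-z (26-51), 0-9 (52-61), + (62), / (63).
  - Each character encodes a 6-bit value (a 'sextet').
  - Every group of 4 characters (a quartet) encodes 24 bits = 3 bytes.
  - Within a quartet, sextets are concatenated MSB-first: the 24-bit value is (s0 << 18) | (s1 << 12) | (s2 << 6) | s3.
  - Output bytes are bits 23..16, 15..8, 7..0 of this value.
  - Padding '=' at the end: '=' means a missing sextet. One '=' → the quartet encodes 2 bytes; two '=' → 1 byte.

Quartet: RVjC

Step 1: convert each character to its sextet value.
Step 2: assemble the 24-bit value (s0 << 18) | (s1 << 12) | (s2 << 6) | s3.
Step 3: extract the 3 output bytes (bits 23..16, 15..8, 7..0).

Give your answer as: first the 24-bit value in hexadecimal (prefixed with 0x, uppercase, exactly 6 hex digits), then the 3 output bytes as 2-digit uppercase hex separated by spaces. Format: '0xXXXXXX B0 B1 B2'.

Sextets: R=17, V=21, j=35, C=2
24-bit: (17<<18) | (21<<12) | (35<<6) | 2
      = 0x440000 | 0x015000 | 0x0008C0 | 0x000002
      = 0x4558C2
Bytes: (v>>16)&0xFF=45, (v>>8)&0xFF=58, v&0xFF=C2

Answer: 0x4558C2 45 58 C2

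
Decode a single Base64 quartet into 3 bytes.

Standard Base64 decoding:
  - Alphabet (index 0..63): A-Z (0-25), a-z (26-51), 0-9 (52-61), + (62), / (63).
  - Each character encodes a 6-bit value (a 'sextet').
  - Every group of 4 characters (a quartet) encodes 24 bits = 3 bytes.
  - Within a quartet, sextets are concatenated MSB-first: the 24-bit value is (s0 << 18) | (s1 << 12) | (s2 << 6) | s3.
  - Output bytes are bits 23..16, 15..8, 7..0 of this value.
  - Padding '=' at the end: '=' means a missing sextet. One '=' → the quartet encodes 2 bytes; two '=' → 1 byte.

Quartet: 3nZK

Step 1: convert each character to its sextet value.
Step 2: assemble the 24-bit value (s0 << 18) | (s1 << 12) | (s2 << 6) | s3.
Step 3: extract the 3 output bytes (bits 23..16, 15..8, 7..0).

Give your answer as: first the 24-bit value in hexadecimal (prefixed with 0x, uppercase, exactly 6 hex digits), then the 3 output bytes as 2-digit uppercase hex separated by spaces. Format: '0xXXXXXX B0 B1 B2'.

Answer: 0xDE764A DE 76 4A

Derivation:
Sextets: 3=55, n=39, Z=25, K=10
24-bit: (55<<18) | (39<<12) | (25<<6) | 10
      = 0xDC0000 | 0x027000 | 0x000640 | 0x00000A
      = 0xDE764A
Bytes: (v>>16)&0xFF=DE, (v>>8)&0xFF=76, v&0xFF=4A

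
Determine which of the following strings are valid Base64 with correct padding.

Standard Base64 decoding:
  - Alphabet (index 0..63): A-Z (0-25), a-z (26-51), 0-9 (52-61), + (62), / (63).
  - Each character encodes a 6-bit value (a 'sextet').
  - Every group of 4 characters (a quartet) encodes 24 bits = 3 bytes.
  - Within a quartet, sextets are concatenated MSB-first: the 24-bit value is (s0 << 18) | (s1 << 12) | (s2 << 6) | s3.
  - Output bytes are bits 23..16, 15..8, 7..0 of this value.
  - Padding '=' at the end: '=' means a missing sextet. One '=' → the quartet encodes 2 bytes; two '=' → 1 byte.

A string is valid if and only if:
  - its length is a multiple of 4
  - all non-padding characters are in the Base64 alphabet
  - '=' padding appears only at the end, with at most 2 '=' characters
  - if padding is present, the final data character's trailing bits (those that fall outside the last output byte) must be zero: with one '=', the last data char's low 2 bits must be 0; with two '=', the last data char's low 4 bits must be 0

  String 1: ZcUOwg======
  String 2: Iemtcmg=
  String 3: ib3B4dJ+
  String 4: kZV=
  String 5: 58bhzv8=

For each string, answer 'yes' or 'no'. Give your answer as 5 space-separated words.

String 1: 'ZcUOwg======' → invalid (6 pad chars (max 2))
String 2: 'Iemtcmg=' → valid
String 3: 'ib3B4dJ+' → valid
String 4: 'kZV=' → invalid (bad trailing bits)
String 5: '58bhzv8=' → valid

Answer: no yes yes no yes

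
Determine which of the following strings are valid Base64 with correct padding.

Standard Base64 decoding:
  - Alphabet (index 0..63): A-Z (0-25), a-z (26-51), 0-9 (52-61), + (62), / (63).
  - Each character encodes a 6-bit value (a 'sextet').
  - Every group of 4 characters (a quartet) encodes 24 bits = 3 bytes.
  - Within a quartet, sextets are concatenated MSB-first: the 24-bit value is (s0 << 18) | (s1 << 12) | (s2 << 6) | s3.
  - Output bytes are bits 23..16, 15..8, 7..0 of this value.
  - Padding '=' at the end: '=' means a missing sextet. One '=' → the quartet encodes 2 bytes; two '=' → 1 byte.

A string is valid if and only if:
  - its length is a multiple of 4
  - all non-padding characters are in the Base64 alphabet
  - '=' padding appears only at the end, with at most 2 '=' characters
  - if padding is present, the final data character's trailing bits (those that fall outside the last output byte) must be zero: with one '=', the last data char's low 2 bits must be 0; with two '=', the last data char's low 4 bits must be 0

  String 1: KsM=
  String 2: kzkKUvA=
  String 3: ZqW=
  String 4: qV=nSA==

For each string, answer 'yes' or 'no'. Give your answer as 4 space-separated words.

String 1: 'KsM=' → valid
String 2: 'kzkKUvA=' → valid
String 3: 'ZqW=' → invalid (bad trailing bits)
String 4: 'qV=nSA==' → invalid (bad char(s): ['=']; '=' in middle)

Answer: yes yes no no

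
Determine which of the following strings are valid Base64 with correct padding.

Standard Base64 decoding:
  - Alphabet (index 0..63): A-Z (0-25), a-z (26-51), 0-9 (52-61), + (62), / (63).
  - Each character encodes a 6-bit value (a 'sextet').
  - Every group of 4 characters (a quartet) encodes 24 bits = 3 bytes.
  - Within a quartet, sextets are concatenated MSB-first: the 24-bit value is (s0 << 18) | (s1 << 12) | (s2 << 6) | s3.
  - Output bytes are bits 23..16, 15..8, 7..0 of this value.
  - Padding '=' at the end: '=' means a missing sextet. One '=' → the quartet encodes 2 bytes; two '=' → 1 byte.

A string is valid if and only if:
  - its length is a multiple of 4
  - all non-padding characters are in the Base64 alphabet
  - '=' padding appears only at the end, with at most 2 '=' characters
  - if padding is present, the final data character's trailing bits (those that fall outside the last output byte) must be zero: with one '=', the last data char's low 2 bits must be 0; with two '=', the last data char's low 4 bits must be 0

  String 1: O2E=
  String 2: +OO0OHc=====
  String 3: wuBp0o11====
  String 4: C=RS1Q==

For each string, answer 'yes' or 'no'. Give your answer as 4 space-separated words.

Answer: yes no no no

Derivation:
String 1: 'O2E=' → valid
String 2: '+OO0OHc=====' → invalid (5 pad chars (max 2))
String 3: 'wuBp0o11====' → invalid (4 pad chars (max 2))
String 4: 'C=RS1Q==' → invalid (bad char(s): ['=']; '=' in middle)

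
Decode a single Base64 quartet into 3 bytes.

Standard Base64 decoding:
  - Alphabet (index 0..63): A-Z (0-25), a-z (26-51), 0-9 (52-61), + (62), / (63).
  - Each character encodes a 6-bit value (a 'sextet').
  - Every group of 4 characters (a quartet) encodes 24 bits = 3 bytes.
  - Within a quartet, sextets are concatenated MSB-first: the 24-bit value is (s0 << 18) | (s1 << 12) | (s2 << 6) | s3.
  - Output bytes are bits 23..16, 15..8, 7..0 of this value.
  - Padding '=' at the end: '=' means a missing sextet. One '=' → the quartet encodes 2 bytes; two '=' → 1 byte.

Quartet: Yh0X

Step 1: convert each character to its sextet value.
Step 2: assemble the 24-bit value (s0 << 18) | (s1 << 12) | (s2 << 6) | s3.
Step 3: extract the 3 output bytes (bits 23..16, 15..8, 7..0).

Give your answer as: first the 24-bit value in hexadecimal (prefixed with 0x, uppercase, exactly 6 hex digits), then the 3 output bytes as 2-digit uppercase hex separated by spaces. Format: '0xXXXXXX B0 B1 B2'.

Answer: 0x621D17 62 1D 17

Derivation:
Sextets: Y=24, h=33, 0=52, X=23
24-bit: (24<<18) | (33<<12) | (52<<6) | 23
      = 0x600000 | 0x021000 | 0x000D00 | 0x000017
      = 0x621D17
Bytes: (v>>16)&0xFF=62, (v>>8)&0xFF=1D, v&0xFF=17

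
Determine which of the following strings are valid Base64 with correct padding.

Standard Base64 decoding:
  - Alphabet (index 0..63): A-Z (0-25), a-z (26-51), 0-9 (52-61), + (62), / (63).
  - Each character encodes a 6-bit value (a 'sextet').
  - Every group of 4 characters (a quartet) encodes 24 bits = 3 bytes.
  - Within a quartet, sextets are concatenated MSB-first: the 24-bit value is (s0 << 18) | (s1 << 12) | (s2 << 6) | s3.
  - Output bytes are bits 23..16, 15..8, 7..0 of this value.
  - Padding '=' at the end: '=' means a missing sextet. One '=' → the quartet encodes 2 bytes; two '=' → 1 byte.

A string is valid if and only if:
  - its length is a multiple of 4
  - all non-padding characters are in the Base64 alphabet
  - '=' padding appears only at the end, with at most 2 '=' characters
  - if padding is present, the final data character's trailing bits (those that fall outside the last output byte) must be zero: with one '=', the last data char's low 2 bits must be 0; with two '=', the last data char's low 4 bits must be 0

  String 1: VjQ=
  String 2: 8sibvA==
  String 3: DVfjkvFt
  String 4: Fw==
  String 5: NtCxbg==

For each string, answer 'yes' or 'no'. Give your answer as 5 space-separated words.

Answer: yes yes yes yes yes

Derivation:
String 1: 'VjQ=' → valid
String 2: '8sibvA==' → valid
String 3: 'DVfjkvFt' → valid
String 4: 'Fw==' → valid
String 5: 'NtCxbg==' → valid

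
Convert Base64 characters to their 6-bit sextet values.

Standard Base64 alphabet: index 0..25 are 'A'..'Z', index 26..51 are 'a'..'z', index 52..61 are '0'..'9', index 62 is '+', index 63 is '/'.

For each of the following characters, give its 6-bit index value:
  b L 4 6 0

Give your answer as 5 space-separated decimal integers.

'b': a..z range, 26 + ord('b') − ord('a') = 27
'L': A..Z range, ord('L') − ord('A') = 11
'4': 0..9 range, 52 + ord('4') − ord('0') = 56
'6': 0..9 range, 52 + ord('6') − ord('0') = 58
'0': 0..9 range, 52 + ord('0') − ord('0') = 52

Answer: 27 11 56 58 52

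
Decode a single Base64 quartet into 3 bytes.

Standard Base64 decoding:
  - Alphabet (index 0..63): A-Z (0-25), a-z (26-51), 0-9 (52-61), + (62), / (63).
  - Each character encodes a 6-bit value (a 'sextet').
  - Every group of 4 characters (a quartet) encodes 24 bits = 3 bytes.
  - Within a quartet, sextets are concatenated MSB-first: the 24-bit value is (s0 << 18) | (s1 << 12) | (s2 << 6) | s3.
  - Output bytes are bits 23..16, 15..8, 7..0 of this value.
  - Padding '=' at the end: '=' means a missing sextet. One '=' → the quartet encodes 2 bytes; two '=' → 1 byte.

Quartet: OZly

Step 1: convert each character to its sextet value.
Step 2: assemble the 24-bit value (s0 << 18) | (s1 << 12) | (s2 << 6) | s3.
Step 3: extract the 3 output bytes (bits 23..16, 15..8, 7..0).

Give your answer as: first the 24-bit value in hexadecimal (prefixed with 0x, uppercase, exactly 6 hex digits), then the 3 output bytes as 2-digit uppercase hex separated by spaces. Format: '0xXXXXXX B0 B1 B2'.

Answer: 0x399972 39 99 72

Derivation:
Sextets: O=14, Z=25, l=37, y=50
24-bit: (14<<18) | (25<<12) | (37<<6) | 50
      = 0x380000 | 0x019000 | 0x000940 | 0x000032
      = 0x399972
Bytes: (v>>16)&0xFF=39, (v>>8)&0xFF=99, v&0xFF=72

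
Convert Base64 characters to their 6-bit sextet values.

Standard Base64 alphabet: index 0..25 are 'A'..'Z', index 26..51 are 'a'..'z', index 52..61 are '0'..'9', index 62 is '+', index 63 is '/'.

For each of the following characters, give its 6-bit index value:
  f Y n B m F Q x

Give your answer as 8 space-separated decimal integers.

'f': a..z range, 26 + ord('f') − ord('a') = 31
'Y': A..Z range, ord('Y') − ord('A') = 24
'n': a..z range, 26 + ord('n') − ord('a') = 39
'B': A..Z range, ord('B') − ord('A') = 1
'm': a..z range, 26 + ord('m') − ord('a') = 38
'F': A..Z range, ord('F') − ord('A') = 5
'Q': A..Z range, ord('Q') − ord('A') = 16
'x': a..z range, 26 + ord('x') − ord('a') = 49

Answer: 31 24 39 1 38 5 16 49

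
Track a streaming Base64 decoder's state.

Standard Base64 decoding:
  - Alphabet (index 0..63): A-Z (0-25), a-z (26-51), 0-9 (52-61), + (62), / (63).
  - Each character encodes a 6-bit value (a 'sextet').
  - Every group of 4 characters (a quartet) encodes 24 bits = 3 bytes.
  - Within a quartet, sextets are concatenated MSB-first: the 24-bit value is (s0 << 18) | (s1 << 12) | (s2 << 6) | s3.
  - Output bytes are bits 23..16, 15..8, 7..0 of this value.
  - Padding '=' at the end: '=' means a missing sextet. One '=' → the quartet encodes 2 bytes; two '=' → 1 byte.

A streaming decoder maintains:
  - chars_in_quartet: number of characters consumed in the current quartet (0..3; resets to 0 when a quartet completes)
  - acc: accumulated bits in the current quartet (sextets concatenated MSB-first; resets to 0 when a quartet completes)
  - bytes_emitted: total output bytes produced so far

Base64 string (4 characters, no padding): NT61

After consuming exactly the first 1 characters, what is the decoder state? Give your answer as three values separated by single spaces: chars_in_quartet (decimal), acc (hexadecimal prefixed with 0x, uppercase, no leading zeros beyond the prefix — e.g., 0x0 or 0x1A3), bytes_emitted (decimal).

After char 0 ('N'=13): chars_in_quartet=1 acc=0xD bytes_emitted=0

Answer: 1 0xD 0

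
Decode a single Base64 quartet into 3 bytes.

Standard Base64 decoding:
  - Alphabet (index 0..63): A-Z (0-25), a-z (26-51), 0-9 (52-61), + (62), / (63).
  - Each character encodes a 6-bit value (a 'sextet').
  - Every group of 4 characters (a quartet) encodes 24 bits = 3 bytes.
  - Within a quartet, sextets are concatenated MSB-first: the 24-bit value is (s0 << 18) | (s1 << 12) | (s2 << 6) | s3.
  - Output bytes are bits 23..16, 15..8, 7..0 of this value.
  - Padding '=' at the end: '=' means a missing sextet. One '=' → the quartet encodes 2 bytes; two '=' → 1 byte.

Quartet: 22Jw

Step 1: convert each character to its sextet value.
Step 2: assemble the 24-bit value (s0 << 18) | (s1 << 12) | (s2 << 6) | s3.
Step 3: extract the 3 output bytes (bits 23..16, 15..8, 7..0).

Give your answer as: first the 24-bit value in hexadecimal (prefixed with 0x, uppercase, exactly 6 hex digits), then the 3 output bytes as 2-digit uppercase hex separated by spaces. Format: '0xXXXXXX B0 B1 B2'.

Sextets: 2=54, 2=54, J=9, w=48
24-bit: (54<<18) | (54<<12) | (9<<6) | 48
      = 0xD80000 | 0x036000 | 0x000240 | 0x000030
      = 0xDB6270
Bytes: (v>>16)&0xFF=DB, (v>>8)&0xFF=62, v&0xFF=70

Answer: 0xDB6270 DB 62 70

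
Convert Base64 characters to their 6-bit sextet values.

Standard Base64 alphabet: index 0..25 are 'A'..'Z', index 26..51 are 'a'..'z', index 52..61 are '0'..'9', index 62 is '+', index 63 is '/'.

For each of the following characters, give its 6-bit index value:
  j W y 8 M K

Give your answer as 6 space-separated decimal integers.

'j': a..z range, 26 + ord('j') − ord('a') = 35
'W': A..Z range, ord('W') − ord('A') = 22
'y': a..z range, 26 + ord('y') − ord('a') = 50
'8': 0..9 range, 52 + ord('8') − ord('0') = 60
'M': A..Z range, ord('M') − ord('A') = 12
'K': A..Z range, ord('K') − ord('A') = 10

Answer: 35 22 50 60 12 10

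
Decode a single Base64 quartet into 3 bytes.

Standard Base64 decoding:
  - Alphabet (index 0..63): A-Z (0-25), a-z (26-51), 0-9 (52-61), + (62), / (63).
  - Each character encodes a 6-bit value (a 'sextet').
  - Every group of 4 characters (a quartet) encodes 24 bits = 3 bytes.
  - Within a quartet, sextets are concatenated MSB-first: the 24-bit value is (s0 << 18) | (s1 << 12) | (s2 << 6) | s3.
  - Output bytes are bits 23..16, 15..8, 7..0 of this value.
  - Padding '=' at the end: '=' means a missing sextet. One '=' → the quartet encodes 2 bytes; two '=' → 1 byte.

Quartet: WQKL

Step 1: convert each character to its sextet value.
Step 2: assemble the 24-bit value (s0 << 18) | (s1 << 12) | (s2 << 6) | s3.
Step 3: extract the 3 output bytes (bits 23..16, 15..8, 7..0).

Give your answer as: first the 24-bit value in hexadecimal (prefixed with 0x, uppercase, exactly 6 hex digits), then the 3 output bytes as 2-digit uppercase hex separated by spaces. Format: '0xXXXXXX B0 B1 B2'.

Sextets: W=22, Q=16, K=10, L=11
24-bit: (22<<18) | (16<<12) | (10<<6) | 11
      = 0x580000 | 0x010000 | 0x000280 | 0x00000B
      = 0x59028B
Bytes: (v>>16)&0xFF=59, (v>>8)&0xFF=02, v&0xFF=8B

Answer: 0x59028B 59 02 8B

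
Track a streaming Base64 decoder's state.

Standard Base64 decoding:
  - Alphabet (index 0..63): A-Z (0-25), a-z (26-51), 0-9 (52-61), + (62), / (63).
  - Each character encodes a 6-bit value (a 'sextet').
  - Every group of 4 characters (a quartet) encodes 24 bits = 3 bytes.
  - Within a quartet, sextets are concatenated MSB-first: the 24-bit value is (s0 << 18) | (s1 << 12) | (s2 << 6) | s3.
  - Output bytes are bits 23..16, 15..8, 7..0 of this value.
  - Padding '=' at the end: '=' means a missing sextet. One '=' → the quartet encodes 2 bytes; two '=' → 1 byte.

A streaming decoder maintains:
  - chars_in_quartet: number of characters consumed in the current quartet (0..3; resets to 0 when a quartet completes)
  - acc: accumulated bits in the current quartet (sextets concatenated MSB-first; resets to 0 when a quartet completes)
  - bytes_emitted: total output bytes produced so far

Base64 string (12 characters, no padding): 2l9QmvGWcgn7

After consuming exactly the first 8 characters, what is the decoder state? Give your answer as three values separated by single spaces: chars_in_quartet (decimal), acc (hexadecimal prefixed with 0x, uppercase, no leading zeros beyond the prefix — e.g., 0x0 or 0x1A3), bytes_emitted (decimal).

Answer: 0 0x0 6

Derivation:
After char 0 ('2'=54): chars_in_quartet=1 acc=0x36 bytes_emitted=0
After char 1 ('l'=37): chars_in_quartet=2 acc=0xDA5 bytes_emitted=0
After char 2 ('9'=61): chars_in_quartet=3 acc=0x3697D bytes_emitted=0
After char 3 ('Q'=16): chars_in_quartet=4 acc=0xDA5F50 -> emit DA 5F 50, reset; bytes_emitted=3
After char 4 ('m'=38): chars_in_quartet=1 acc=0x26 bytes_emitted=3
After char 5 ('v'=47): chars_in_quartet=2 acc=0x9AF bytes_emitted=3
After char 6 ('G'=6): chars_in_quartet=3 acc=0x26BC6 bytes_emitted=3
After char 7 ('W'=22): chars_in_quartet=4 acc=0x9AF196 -> emit 9A F1 96, reset; bytes_emitted=6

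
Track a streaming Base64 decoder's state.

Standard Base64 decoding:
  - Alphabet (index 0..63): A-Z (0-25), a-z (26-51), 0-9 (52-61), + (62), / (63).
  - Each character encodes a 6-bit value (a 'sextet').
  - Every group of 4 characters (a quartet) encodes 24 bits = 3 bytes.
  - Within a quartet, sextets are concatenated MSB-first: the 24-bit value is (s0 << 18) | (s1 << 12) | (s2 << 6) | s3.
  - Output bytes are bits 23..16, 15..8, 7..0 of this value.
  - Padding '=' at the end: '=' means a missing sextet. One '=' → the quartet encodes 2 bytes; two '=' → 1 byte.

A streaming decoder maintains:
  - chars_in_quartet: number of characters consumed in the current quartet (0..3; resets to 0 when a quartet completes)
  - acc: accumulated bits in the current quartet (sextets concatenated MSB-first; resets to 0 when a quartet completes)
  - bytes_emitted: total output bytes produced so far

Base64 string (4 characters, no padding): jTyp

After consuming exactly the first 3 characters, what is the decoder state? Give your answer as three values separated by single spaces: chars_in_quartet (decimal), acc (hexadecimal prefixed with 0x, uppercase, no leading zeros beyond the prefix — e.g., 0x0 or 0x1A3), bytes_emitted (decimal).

Answer: 3 0x234F2 0

Derivation:
After char 0 ('j'=35): chars_in_quartet=1 acc=0x23 bytes_emitted=0
After char 1 ('T'=19): chars_in_quartet=2 acc=0x8D3 bytes_emitted=0
After char 2 ('y'=50): chars_in_quartet=3 acc=0x234F2 bytes_emitted=0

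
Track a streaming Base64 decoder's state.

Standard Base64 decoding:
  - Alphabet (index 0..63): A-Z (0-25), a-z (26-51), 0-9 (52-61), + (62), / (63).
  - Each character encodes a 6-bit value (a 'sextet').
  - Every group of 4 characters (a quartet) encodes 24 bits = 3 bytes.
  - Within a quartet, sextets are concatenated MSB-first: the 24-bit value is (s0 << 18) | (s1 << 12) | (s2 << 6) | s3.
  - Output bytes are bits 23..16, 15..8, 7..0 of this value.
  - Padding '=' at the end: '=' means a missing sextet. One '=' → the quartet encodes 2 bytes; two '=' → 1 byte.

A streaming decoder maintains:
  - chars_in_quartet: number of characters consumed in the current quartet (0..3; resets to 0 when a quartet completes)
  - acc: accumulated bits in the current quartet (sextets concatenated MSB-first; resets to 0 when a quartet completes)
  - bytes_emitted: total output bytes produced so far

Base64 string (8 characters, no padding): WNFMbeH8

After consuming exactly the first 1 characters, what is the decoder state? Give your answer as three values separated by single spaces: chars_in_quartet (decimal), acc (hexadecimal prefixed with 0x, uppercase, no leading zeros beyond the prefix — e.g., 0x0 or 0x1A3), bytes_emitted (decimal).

After char 0 ('W'=22): chars_in_quartet=1 acc=0x16 bytes_emitted=0

Answer: 1 0x16 0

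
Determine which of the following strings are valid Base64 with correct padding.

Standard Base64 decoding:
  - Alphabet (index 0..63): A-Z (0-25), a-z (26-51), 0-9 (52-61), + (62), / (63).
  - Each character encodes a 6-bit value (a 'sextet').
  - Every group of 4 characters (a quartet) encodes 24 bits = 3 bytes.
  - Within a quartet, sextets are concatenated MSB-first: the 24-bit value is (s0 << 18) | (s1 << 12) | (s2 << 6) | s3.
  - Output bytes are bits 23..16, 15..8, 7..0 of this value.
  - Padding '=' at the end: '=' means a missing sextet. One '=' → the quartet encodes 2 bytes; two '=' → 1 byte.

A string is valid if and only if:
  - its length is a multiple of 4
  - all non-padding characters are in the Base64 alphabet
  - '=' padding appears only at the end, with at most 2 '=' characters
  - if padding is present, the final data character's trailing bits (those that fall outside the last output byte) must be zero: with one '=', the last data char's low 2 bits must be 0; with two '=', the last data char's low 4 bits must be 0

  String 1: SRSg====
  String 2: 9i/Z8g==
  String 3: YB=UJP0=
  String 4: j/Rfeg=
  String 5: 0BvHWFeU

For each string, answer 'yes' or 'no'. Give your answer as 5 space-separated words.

String 1: 'SRSg====' → invalid (4 pad chars (max 2))
String 2: '9i/Z8g==' → valid
String 3: 'YB=UJP0=' → invalid (bad char(s): ['=']; '=' in middle)
String 4: 'j/Rfeg=' → invalid (len=7 not mult of 4)
String 5: '0BvHWFeU' → valid

Answer: no yes no no yes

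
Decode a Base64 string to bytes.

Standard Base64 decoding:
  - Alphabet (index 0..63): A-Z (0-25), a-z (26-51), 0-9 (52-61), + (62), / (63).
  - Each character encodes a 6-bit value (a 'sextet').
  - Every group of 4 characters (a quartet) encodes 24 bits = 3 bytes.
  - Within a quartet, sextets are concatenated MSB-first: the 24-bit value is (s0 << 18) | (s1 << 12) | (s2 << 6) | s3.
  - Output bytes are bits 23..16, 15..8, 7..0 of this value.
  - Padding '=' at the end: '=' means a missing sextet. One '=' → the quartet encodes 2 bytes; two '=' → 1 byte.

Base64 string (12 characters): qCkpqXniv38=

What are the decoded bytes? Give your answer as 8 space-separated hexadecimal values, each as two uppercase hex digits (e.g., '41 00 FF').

Answer: A8 29 29 A9 79 E2 BF 7F

Derivation:
After char 0 ('q'=42): chars_in_quartet=1 acc=0x2A bytes_emitted=0
After char 1 ('C'=2): chars_in_quartet=2 acc=0xA82 bytes_emitted=0
After char 2 ('k'=36): chars_in_quartet=3 acc=0x2A0A4 bytes_emitted=0
After char 3 ('p'=41): chars_in_quartet=4 acc=0xA82929 -> emit A8 29 29, reset; bytes_emitted=3
After char 4 ('q'=42): chars_in_quartet=1 acc=0x2A bytes_emitted=3
After char 5 ('X'=23): chars_in_quartet=2 acc=0xA97 bytes_emitted=3
After char 6 ('n'=39): chars_in_quartet=3 acc=0x2A5E7 bytes_emitted=3
After char 7 ('i'=34): chars_in_quartet=4 acc=0xA979E2 -> emit A9 79 E2, reset; bytes_emitted=6
After char 8 ('v'=47): chars_in_quartet=1 acc=0x2F bytes_emitted=6
After char 9 ('3'=55): chars_in_quartet=2 acc=0xBF7 bytes_emitted=6
After char 10 ('8'=60): chars_in_quartet=3 acc=0x2FDFC bytes_emitted=6
Padding '=': partial quartet acc=0x2FDFC -> emit BF 7F; bytes_emitted=8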